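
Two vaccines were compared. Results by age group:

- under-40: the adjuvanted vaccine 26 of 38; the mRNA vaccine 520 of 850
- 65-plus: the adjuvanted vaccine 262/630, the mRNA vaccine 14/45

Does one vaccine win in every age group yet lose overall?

Yes

Under-40: the adjuvanted vaccine 26/38 = 68.4%, the mRNA vaccine 520/850 = 61.2% → the adjuvanted vaccine
65-plus: the adjuvanted vaccine 262/630 = 41.6%, the mRNA vaccine 14/45 = 31.1% → the adjuvanted vaccine
Overall: the adjuvanted vaccine 288/668 = 43.1%, the mRNA vaccine 534/895 = 59.7% → the mRNA vaccine
The adjuvanted vaccine wins each age group but the mRNA vaccine wins overall — the comparison reverses. The adjuvanted vaccine's recipients skew toward 65-plus, which has a lower base rate.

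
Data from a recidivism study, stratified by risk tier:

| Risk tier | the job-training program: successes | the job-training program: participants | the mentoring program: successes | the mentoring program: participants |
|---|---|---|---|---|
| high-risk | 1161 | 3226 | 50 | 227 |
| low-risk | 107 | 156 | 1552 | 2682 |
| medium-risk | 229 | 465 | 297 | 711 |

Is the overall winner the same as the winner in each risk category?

High-risk: the job-training program 1161/3226 = 36.0%, the mentoring program 50/227 = 22.0% → the job-training program
Low-risk: the job-training program 107/156 = 68.6%, the mentoring program 1552/2682 = 57.9% → the job-training program
Medium-risk: the job-training program 229/465 = 49.2%, the mentoring program 297/711 = 41.8% → the job-training program
Overall: the job-training program 1497/3847 = 38.9%, the mentoring program 1899/3620 = 52.5% → the mentoring program
The job-training program wins each risk group but the mentoring program wins overall — the comparison reverses. The job-training program's participants skew toward high-risk, which has a lower base rate.

No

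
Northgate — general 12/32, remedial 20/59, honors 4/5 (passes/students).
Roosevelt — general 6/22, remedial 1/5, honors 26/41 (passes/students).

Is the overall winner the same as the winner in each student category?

No

General: Northgate 12/32 = 37.5%, Roosevelt 6/22 = 27.3% → Northgate
Remedial: Northgate 20/59 = 33.9%, Roosevelt 1/5 = 20.0% → Northgate
Honors: Northgate 4/5 = 80.0%, Roosevelt 26/41 = 63.4% → Northgate
Overall: Northgate 36/96 = 37.5%, Roosevelt 33/68 = 48.5% → Roosevelt
Northgate wins each student group but Roosevelt wins overall — the comparison reverses. Northgate's students skew toward remedial, which has a lower base rate.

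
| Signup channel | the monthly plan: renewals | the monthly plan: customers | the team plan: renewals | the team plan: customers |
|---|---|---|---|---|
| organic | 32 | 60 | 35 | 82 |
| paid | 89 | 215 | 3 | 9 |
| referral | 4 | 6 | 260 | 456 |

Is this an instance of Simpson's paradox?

Organic: the monthly plan 32/60 = 53.3%, the team plan 35/82 = 42.7% → the monthly plan
Paid: the monthly plan 89/215 = 41.4%, the team plan 3/9 = 33.3% → the monthly plan
Referral: the monthly plan 4/6 = 66.7%, the team plan 260/456 = 57.0% → the monthly plan
Overall: the monthly plan 125/281 = 44.5%, the team plan 298/547 = 54.5% → the team plan
The monthly plan wins each signup group but the team plan wins overall — the comparison reverses. The monthly plan's customers skew toward paid, which has a lower base rate.

Yes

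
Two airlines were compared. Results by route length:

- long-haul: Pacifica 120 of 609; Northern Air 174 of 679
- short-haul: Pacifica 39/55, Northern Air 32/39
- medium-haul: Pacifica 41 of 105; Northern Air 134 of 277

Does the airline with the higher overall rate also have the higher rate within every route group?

Long-haul: Pacifica 120/609 = 19.7%, Northern Air 174/679 = 25.6% → Northern Air
Short-haul: Pacifica 39/55 = 70.9%, Northern Air 32/39 = 82.1% → Northern Air
Medium-haul: Pacifica 41/105 = 39.0%, Northern Air 134/277 = 48.4% → Northern Air
Overall: Pacifica 200/769 = 26.0%, Northern Air 340/995 = 34.2% → Northern Air
Northern Air wins overall and in every route group — no reversal.

Yes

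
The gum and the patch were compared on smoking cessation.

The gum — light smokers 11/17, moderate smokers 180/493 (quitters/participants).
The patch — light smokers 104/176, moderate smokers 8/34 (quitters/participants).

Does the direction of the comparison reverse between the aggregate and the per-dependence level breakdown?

Light smokers: the gum 11/17 = 64.7%, the patch 104/176 = 59.1% → the gum
Moderate smokers: the gum 180/493 = 36.5%, the patch 8/34 = 23.5% → the gum
Overall: the gum 191/510 = 37.5%, the patch 112/210 = 53.3% → the patch
The gum wins each dependence group but the patch wins overall — the comparison reverses. The gum's participants skew toward moderate smokers, which has a lower base rate.

Yes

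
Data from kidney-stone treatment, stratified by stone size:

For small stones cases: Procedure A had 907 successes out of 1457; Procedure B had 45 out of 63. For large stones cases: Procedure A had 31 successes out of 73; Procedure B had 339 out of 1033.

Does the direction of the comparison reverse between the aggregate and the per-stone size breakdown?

Small stones: Procedure A 907/1457 = 62.3%, Procedure B 45/63 = 71.4% → Procedure B
Large stones: Procedure A 31/73 = 42.5%, Procedure B 339/1033 = 32.8% → Procedure A
Overall: Procedure A 938/1530 = 61.3%, Procedure B 384/1096 = 35.0% → Procedure A
Neither sweeps: Procedure A wins 1 of 2 groups, Procedure B wins 1. Procedure A wins overall but not every group — no Simpson reversal.

No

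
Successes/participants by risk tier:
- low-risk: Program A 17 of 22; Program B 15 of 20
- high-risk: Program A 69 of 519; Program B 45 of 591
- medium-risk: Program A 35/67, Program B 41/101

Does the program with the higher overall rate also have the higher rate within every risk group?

Yes

Low-risk: Program A 17/22 = 77.3%, Program B 15/20 = 75.0% → Program A
High-risk: Program A 69/519 = 13.3%, Program B 45/591 = 7.6% → Program A
Medium-risk: Program A 35/67 = 52.2%, Program B 41/101 = 40.6% → Program A
Overall: Program A 121/608 = 19.9%, Program B 101/712 = 14.2% → Program A
Program A wins overall and in every risk group — no reversal.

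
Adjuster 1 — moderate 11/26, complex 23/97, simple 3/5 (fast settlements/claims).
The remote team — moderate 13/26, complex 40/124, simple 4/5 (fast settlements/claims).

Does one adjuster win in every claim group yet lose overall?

No

Moderate: Adjuster 1 11/26 = 42.3%, the remote team 13/26 = 50.0% → the remote team
Complex: Adjuster 1 23/97 = 23.7%, the remote team 40/124 = 32.3% → the remote team
Simple: Adjuster 1 3/5 = 60.0%, the remote team 4/5 = 80.0% → the remote team
Overall: Adjuster 1 37/128 = 28.9%, the remote team 57/155 = 36.8% → the remote team
The remote team wins overall and in every claim group — no reversal.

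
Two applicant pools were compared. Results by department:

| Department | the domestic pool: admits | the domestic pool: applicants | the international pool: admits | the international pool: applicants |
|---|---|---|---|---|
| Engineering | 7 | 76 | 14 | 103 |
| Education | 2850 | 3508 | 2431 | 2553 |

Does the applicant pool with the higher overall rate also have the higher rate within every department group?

Yes

Engineering: the domestic pool 7/76 = 9.2%, the international pool 14/103 = 13.6% → the international pool
Education: the domestic pool 2850/3508 = 81.2%, the international pool 2431/2553 = 95.2% → the international pool
Overall: the domestic pool 2857/3584 = 79.7%, the international pool 2445/2656 = 92.1% → the international pool
The international pool wins overall and in every department group — no reversal.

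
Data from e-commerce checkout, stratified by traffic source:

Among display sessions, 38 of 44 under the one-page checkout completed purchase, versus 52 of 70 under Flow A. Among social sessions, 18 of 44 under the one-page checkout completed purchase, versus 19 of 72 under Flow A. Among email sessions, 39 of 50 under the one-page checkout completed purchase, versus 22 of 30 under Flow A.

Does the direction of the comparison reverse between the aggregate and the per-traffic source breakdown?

No

Display: the one-page checkout 38/44 = 86.4%, Flow A 52/70 = 74.3% → the one-page checkout
Social: the one-page checkout 18/44 = 40.9%, Flow A 19/72 = 26.4% → the one-page checkout
Email: the one-page checkout 39/50 = 78.0%, Flow A 22/30 = 73.3% → the one-page checkout
Overall: the one-page checkout 95/138 = 68.8%, Flow A 93/172 = 54.1% → the one-page checkout
The one-page checkout wins overall and in every traffic group — no reversal.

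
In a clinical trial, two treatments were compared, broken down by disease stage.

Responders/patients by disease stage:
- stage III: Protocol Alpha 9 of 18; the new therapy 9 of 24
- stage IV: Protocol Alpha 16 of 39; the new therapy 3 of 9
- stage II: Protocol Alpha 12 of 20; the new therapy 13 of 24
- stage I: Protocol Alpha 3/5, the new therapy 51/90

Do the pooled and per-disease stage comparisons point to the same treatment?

No

Stage III: Protocol Alpha 9/18 = 50.0%, the new therapy 9/24 = 37.5% → Protocol Alpha
Stage IV: Protocol Alpha 16/39 = 41.0%, the new therapy 3/9 = 33.3% → Protocol Alpha
Stage II: Protocol Alpha 12/20 = 60.0%, the new therapy 13/24 = 54.2% → Protocol Alpha
Stage I: Protocol Alpha 3/5 = 60.0%, the new therapy 51/90 = 56.7% → Protocol Alpha
Overall: Protocol Alpha 40/82 = 48.8%, the new therapy 76/147 = 51.7% → the new therapy
Protocol Alpha wins each disease group but the new therapy wins overall — the comparison reverses. Protocol Alpha's patients skew toward stage IV, which has a lower base rate.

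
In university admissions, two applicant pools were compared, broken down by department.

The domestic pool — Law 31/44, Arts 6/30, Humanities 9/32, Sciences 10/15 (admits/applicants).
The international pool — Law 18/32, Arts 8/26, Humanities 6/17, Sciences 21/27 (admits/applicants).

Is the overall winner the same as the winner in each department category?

Law: the domestic pool 31/44 = 70.5%, the international pool 18/32 = 56.2% → the domestic pool
Arts: the domestic pool 6/30 = 20.0%, the international pool 8/26 = 30.8% → the international pool
Humanities: the domestic pool 9/32 = 28.1%, the international pool 6/17 = 35.3% → the international pool
Sciences: the domestic pool 10/15 = 66.7%, the international pool 21/27 = 77.8% → the international pool
Overall: the domestic pool 56/121 = 46.3%, the international pool 53/102 = 52.0% → the international pool
Neither sweeps: the domestic pool wins 1 of 4 groups, the international pool wins 3. The international pool wins overall but not every group — no Simpson reversal.

No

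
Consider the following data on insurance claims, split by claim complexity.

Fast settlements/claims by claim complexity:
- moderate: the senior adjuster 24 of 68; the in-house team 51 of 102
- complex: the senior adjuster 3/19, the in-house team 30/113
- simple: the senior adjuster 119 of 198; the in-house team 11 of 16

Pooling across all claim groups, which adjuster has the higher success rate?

the senior adjuster

Moderate: the senior adjuster 24/68 = 35.3%, the in-house team 51/102 = 50.0% → the in-house team
Complex: the senior adjuster 3/19 = 15.8%, the in-house team 30/113 = 26.5% → the in-house team
Simple: the senior adjuster 119/198 = 60.1%, the in-house team 11/16 = 68.8% → the in-house team
Overall: the senior adjuster 146/285 = 51.2%, the in-house team 92/231 = 39.8% → the senior adjuster
(The in-house team wins every claim group but the senior adjuster wins overall — the in-house team's claims skew toward the low-rate complex group.)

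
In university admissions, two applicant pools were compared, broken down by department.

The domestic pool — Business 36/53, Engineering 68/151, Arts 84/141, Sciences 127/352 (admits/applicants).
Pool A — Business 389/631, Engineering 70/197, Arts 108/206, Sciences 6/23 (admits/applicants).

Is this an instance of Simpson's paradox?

Yes

Business: the domestic pool 36/53 = 67.9%, Pool A 389/631 = 61.6% → the domestic pool
Engineering: the domestic pool 68/151 = 45.0%, Pool A 70/197 = 35.5% → the domestic pool
Arts: the domestic pool 84/141 = 59.6%, Pool A 108/206 = 52.4% → the domestic pool
Sciences: the domestic pool 127/352 = 36.1%, Pool A 6/23 = 26.1% → the domestic pool
Overall: the domestic pool 315/697 = 45.2%, Pool A 573/1057 = 54.2% → Pool A
The domestic pool wins each department group but Pool A wins overall — the comparison reverses. The domestic pool's applicants skew toward Sciences, which has a lower base rate.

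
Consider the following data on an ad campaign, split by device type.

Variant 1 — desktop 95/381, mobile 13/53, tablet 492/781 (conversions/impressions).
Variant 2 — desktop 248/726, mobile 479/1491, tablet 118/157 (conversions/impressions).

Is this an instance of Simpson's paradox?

Yes

Desktop: Variant 1 95/381 = 24.9%, Variant 2 248/726 = 34.2% → Variant 2
Mobile: Variant 1 13/53 = 24.5%, Variant 2 479/1491 = 32.1% → Variant 2
Tablet: Variant 1 492/781 = 63.0%, Variant 2 118/157 = 75.2% → Variant 2
Overall: Variant 1 600/1215 = 49.4%, Variant 2 845/2374 = 35.6% → Variant 1
Variant 2 wins each device group but Variant 1 wins overall — the comparison reverses. Variant 2's impressions skew toward mobile, which has a lower base rate.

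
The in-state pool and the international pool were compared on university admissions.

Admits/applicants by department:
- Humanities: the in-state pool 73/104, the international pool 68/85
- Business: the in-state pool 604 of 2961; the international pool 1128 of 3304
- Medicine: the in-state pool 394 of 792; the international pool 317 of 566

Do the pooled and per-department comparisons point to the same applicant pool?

Humanities: the in-state pool 73/104 = 70.2%, the international pool 68/85 = 80.0% → the international pool
Business: the in-state pool 604/2961 = 20.4%, the international pool 1128/3304 = 34.1% → the international pool
Medicine: the in-state pool 394/792 = 49.7%, the international pool 317/566 = 56.0% → the international pool
Overall: the in-state pool 1071/3857 = 27.8%, the international pool 1513/3955 = 38.3% → the international pool
The international pool wins overall and in every department group — no reversal.

Yes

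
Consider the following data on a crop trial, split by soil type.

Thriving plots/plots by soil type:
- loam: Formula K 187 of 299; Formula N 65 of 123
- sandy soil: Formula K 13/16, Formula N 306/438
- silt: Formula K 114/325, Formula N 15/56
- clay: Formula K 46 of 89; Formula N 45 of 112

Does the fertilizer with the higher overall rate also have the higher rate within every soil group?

No

Loam: Formula K 187/299 = 62.5%, Formula N 65/123 = 52.8% → Formula K
Sandy soil: Formula K 13/16 = 81.2%, Formula N 306/438 = 69.9% → Formula K
Silt: Formula K 114/325 = 35.1%, Formula N 15/56 = 26.8% → Formula K
Clay: Formula K 46/89 = 51.7%, Formula N 45/112 = 40.2% → Formula K
Overall: Formula K 360/729 = 49.4%, Formula N 431/729 = 59.1% → Formula N
Formula K wins each soil group but Formula N wins overall — the comparison reverses. Formula K's plots skew toward silt, which has a lower base rate.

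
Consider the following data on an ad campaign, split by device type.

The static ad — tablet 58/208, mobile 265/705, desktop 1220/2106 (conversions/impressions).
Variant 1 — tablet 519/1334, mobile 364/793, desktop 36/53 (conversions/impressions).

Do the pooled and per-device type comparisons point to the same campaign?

No

Tablet: the static ad 58/208 = 27.9%, Variant 1 519/1334 = 38.9% → Variant 1
Mobile: the static ad 265/705 = 37.6%, Variant 1 364/793 = 45.9% → Variant 1
Desktop: the static ad 1220/2106 = 57.9%, Variant 1 36/53 = 67.9% → Variant 1
Overall: the static ad 1543/3019 = 51.1%, Variant 1 919/2180 = 42.2% → the static ad
Variant 1 wins each device group but the static ad wins overall — the comparison reverses. Variant 1's impressions skew toward tablet, which has a lower base rate.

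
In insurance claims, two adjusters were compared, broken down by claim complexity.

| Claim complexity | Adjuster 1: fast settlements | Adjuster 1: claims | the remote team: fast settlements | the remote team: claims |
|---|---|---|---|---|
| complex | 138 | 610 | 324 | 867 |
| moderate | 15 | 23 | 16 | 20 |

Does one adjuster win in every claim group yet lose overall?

Complex: Adjuster 1 138/610 = 22.6%, the remote team 324/867 = 37.4% → the remote team
Moderate: Adjuster 1 15/23 = 65.2%, the remote team 16/20 = 80.0% → the remote team
Overall: Adjuster 1 153/633 = 24.2%, the remote team 340/887 = 38.3% → the remote team
The remote team wins overall and in every claim group — no reversal.

No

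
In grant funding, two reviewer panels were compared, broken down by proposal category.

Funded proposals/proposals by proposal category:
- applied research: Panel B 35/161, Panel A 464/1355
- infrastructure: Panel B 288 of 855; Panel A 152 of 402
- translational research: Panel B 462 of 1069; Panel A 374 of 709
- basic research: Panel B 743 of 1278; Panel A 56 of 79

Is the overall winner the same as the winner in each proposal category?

Applied research: Panel B 35/161 = 21.7%, Panel A 464/1355 = 34.2% → Panel A
Infrastructure: Panel B 288/855 = 33.7%, Panel A 152/402 = 37.8% → Panel A
Translational research: Panel B 462/1069 = 43.2%, Panel A 374/709 = 52.8% → Panel A
Basic research: Panel B 743/1278 = 58.1%, Panel A 56/79 = 70.9% → Panel A
Overall: Panel B 1528/3363 = 45.4%, Panel A 1046/2545 = 41.1% → Panel B
Panel A wins each proposal group but Panel B wins overall — the comparison reverses. Panel A's proposals skew toward applied research, which has a lower base rate.

No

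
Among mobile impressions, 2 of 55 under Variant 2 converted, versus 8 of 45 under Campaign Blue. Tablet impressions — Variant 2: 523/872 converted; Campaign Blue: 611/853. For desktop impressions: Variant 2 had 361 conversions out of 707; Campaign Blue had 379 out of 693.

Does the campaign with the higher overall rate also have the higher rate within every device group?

Yes

Mobile: Variant 2 2/55 = 3.6%, Campaign Blue 8/45 = 17.8% → Campaign Blue
Tablet: Variant 2 523/872 = 60.0%, Campaign Blue 611/853 = 71.6% → Campaign Blue
Desktop: Variant 2 361/707 = 51.1%, Campaign Blue 379/693 = 54.7% → Campaign Blue
Overall: Variant 2 886/1634 = 54.2%, Campaign Blue 998/1591 = 62.7% → Campaign Blue
Campaign Blue wins overall and in every device group — no reversal.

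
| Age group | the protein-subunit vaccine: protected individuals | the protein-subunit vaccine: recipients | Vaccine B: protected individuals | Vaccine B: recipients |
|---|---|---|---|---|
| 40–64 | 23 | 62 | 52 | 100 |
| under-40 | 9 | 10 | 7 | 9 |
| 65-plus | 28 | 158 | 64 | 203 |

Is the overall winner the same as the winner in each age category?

40–64: the protein-subunit vaccine 23/62 = 37.1%, Vaccine B 52/100 = 52.0% → Vaccine B
Under-40: the protein-subunit vaccine 9/10 = 90.0%, Vaccine B 7/9 = 77.8% → the protein-subunit vaccine
65-plus: the protein-subunit vaccine 28/158 = 17.7%, Vaccine B 64/203 = 31.5% → Vaccine B
Overall: the protein-subunit vaccine 60/230 = 26.1%, Vaccine B 123/312 = 39.4% → Vaccine B
Neither sweeps: the protein-subunit vaccine wins 1 of 3 groups, Vaccine B wins 2. Vaccine B wins overall but not every group — no Simpson reversal.

No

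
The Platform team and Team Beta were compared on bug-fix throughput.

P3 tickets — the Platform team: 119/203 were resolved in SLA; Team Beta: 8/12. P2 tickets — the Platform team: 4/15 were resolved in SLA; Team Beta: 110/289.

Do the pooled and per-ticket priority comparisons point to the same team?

P3: the Platform team 119/203 = 58.6%, Team Beta 8/12 = 66.7% → Team Beta
P2: the Platform team 4/15 = 26.7%, Team Beta 110/289 = 38.1% → Team Beta
Overall: the Platform team 123/218 = 56.4%, Team Beta 118/301 = 39.2% → the Platform team
Team Beta wins each ticket group but the Platform team wins overall — the comparison reverses. Team Beta's tickets skew toward P2, which has a lower base rate.

No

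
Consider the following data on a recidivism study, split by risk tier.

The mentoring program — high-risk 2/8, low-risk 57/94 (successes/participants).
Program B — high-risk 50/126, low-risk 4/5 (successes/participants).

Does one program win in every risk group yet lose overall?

Yes

High-risk: the mentoring program 2/8 = 25.0%, Program B 50/126 = 39.7% → Program B
Low-risk: the mentoring program 57/94 = 60.6%, Program B 4/5 = 80.0% → Program B
Overall: the mentoring program 59/102 = 57.8%, Program B 54/131 = 41.2% → the mentoring program
Program B wins each risk group but the mentoring program wins overall — the comparison reverses. Program B's participants skew toward high-risk, which has a lower base rate.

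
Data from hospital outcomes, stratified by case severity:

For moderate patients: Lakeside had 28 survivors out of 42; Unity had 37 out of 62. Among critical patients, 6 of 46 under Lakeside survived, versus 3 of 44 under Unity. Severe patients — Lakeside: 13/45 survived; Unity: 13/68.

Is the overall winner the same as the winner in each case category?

Yes

Moderate: Lakeside 28/42 = 66.7%, Unity 37/62 = 59.7% → Lakeside
Critical: Lakeside 6/46 = 13.0%, Unity 3/44 = 6.8% → Lakeside
Severe: Lakeside 13/45 = 28.9%, Unity 13/68 = 19.1% → Lakeside
Overall: Lakeside 47/133 = 35.3%, Unity 53/174 = 30.5% → Lakeside
Lakeside wins overall and in every case group — no reversal.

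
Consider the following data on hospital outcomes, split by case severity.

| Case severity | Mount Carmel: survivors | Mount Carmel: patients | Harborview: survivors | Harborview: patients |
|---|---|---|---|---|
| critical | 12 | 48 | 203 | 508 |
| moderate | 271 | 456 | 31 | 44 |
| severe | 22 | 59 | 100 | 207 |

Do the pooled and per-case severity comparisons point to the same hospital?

No

Critical: Mount Carmel 12/48 = 25.0%, Harborview 203/508 = 40.0% → Harborview
Moderate: Mount Carmel 271/456 = 59.4%, Harborview 31/44 = 70.5% → Harborview
Severe: Mount Carmel 22/59 = 37.3%, Harborview 100/207 = 48.3% → Harborview
Overall: Mount Carmel 305/563 = 54.2%, Harborview 334/759 = 44.0% → Mount Carmel
Harborview wins each case group but Mount Carmel wins overall — the comparison reverses. Harborview's patients skew toward critical, which has a lower base rate.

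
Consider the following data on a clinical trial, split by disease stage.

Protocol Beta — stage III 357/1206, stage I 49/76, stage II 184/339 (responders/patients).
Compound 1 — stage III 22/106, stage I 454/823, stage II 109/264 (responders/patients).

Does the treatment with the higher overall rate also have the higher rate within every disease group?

Stage III: Protocol Beta 357/1206 = 29.6%, Compound 1 22/106 = 20.8% → Protocol Beta
Stage I: Protocol Beta 49/76 = 64.5%, Compound 1 454/823 = 55.2% → Protocol Beta
Stage II: Protocol Beta 184/339 = 54.3%, Compound 1 109/264 = 41.3% → Protocol Beta
Overall: Protocol Beta 590/1621 = 36.4%, Compound 1 585/1193 = 49.0% → Compound 1
Protocol Beta wins each disease group but Compound 1 wins overall — the comparison reverses. Protocol Beta's patients skew toward stage III, which has a lower base rate.

No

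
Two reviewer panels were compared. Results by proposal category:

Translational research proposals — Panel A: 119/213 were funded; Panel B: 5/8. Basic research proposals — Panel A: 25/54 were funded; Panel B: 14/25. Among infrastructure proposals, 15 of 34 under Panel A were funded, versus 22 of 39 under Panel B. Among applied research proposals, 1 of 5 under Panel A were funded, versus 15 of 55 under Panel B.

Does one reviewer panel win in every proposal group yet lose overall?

Translational research: Panel A 119/213 = 55.9%, Panel B 5/8 = 62.5% → Panel B
Basic research: Panel A 25/54 = 46.3%, Panel B 14/25 = 56.0% → Panel B
Infrastructure: Panel A 15/34 = 44.1%, Panel B 22/39 = 56.4% → Panel B
Applied research: Panel A 1/5 = 20.0%, Panel B 15/55 = 27.3% → Panel B
Overall: Panel A 160/306 = 52.3%, Panel B 56/127 = 44.1% → Panel A
Panel B wins each proposal group but Panel A wins overall — the comparison reverses. Panel B's proposals skew toward applied research, which has a lower base rate.

Yes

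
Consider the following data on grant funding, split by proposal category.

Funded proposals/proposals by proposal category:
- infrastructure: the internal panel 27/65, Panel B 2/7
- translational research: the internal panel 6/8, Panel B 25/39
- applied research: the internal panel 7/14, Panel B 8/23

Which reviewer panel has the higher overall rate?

Panel B

Infrastructure: the internal panel 27/65 = 41.5%, Panel B 2/7 = 28.6% → the internal panel
Translational research: the internal panel 6/8 = 75.0%, Panel B 25/39 = 64.1% → the internal panel
Applied research: the internal panel 7/14 = 50.0%, Panel B 8/23 = 34.8% → the internal panel
Overall: the internal panel 40/87 = 46.0%, Panel B 35/69 = 50.7% → Panel B
(The internal panel wins every proposal group but Panel B wins overall — the internal panel's proposals skew toward the low-rate infrastructure group.)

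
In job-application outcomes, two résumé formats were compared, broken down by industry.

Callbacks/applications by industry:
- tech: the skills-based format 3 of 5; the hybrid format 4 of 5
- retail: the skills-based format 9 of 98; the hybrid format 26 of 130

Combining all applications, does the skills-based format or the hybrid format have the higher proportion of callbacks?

the hybrid format

Tech: the skills-based format 3/5 = 60.0%, the hybrid format 4/5 = 80.0% → the hybrid format
Retail: the skills-based format 9/98 = 9.2%, the hybrid format 26/130 = 20.0% → the hybrid format
Overall: the skills-based format 12/103 = 11.7%, the hybrid format 30/135 = 22.2% → the hybrid format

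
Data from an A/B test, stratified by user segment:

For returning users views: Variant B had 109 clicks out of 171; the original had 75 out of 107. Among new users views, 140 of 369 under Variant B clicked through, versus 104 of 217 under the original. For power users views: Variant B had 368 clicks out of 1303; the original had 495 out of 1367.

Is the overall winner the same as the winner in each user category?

Returning users: Variant B 109/171 = 63.7%, the original 75/107 = 70.1% → the original
New users: Variant B 140/369 = 37.9%, the original 104/217 = 47.9% → the original
Power users: Variant B 368/1303 = 28.2%, the original 495/1367 = 36.2% → the original
Overall: Variant B 617/1843 = 33.5%, the original 674/1691 = 39.9% → the original
The original wins overall and in every user group — no reversal.

Yes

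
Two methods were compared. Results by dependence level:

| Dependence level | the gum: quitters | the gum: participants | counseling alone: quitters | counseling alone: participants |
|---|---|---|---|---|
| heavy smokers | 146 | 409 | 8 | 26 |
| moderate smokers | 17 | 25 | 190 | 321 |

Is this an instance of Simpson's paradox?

Heavy smokers: the gum 146/409 = 35.7%, counseling alone 8/26 = 30.8% → the gum
Moderate smokers: the gum 17/25 = 68.0%, counseling alone 190/321 = 59.2% → the gum
Overall: the gum 163/434 = 37.6%, counseling alone 198/347 = 57.1% → counseling alone
The gum wins each dependence group but counseling alone wins overall — the comparison reverses. The gum's participants skew toward heavy smokers, which has a lower base rate.

Yes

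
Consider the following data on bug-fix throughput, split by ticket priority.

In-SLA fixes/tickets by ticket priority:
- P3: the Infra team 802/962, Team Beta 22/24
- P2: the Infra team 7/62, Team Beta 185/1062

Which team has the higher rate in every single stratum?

Team Beta

P3: the Infra team 802/962 = 83.4%, Team Beta 22/24 = 91.7% → Team Beta
P2: the Infra team 7/62 = 11.3%, Team Beta 185/1062 = 17.4% → Team Beta
Team Beta has the higher rate in both groups.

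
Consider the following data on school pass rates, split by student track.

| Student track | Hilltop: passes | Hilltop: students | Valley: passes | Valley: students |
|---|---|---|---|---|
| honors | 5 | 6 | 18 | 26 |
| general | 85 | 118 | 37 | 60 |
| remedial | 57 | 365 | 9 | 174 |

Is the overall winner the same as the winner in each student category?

Yes

Honors: Hilltop 5/6 = 83.3%, Valley 18/26 = 69.2% → Hilltop
General: Hilltop 85/118 = 72.0%, Valley 37/60 = 61.7% → Hilltop
Remedial: Hilltop 57/365 = 15.6%, Valley 9/174 = 5.2% → Hilltop
Overall: Hilltop 147/489 = 30.1%, Valley 64/260 = 24.6% → Hilltop
Hilltop wins overall and in every student group — no reversal.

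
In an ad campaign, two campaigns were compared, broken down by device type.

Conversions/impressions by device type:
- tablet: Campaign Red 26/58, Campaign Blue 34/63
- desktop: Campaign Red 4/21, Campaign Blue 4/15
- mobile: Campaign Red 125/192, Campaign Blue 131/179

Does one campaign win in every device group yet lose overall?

No

Tablet: Campaign Red 26/58 = 44.8%, Campaign Blue 34/63 = 54.0% → Campaign Blue
Desktop: Campaign Red 4/21 = 19.0%, Campaign Blue 4/15 = 26.7% → Campaign Blue
Mobile: Campaign Red 125/192 = 65.1%, Campaign Blue 131/179 = 73.2% → Campaign Blue
Overall: Campaign Red 155/271 = 57.2%, Campaign Blue 169/257 = 65.8% → Campaign Blue
Campaign Blue wins overall and in every device group — no reversal.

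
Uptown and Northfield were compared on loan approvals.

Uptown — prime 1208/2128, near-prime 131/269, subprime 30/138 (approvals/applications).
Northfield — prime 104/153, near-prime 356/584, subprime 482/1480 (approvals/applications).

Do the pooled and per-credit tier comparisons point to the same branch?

No

Prime: Uptown 1208/2128 = 56.8%, Northfield 104/153 = 68.0% → Northfield
Near-prime: Uptown 131/269 = 48.7%, Northfield 356/584 = 61.0% → Northfield
Subprime: Uptown 30/138 = 21.7%, Northfield 482/1480 = 32.6% → Northfield
Overall: Uptown 1369/2535 = 54.0%, Northfield 942/2217 = 42.5% → Uptown
Northfield wins each credit group but Uptown wins overall — the comparison reverses. Northfield's applications skew toward subprime, which has a lower base rate.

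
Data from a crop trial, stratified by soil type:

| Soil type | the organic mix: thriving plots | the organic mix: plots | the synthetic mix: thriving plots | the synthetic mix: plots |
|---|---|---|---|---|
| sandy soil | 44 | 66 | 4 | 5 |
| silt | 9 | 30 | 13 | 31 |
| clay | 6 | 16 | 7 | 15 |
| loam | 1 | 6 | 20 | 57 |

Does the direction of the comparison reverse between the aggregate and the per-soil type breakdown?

Sandy soil: the organic mix 44/66 = 66.7%, the synthetic mix 4/5 = 80.0% → the synthetic mix
Silt: the organic mix 9/30 = 30.0%, the synthetic mix 13/31 = 41.9% → the synthetic mix
Clay: the organic mix 6/16 = 37.5%, the synthetic mix 7/15 = 46.7% → the synthetic mix
Loam: the organic mix 1/6 = 16.7%, the synthetic mix 20/57 = 35.1% → the synthetic mix
Overall: the organic mix 60/118 = 50.8%, the synthetic mix 44/108 = 40.7% → the organic mix
The synthetic mix wins each soil group but the organic mix wins overall — the comparison reverses. The synthetic mix's plots skew toward loam, which has a lower base rate.

Yes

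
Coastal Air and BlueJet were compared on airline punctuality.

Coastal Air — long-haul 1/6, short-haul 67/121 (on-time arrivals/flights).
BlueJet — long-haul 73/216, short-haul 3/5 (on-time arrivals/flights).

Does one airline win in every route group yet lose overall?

Long-haul: Coastal Air 1/6 = 16.7%, BlueJet 73/216 = 33.8% → BlueJet
Short-haul: Coastal Air 67/121 = 55.4%, BlueJet 3/5 = 60.0% → BlueJet
Overall: Coastal Air 68/127 = 53.5%, BlueJet 76/221 = 34.4% → Coastal Air
BlueJet wins each route group but Coastal Air wins overall — the comparison reverses. BlueJet's flights skew toward long-haul, which has a lower base rate.

Yes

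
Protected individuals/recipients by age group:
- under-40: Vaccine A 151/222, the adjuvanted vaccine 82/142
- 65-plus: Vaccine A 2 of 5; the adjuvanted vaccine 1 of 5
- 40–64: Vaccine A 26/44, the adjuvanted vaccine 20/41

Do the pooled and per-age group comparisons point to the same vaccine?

Under-40: Vaccine A 151/222 = 68.0%, the adjuvanted vaccine 82/142 = 57.7% → Vaccine A
65-plus: Vaccine A 2/5 = 40.0%, the adjuvanted vaccine 1/5 = 20.0% → Vaccine A
40–64: Vaccine A 26/44 = 59.1%, the adjuvanted vaccine 20/41 = 48.8% → Vaccine A
Overall: Vaccine A 179/271 = 66.1%, the adjuvanted vaccine 103/188 = 54.8% → Vaccine A
Vaccine A wins overall and in every age group — no reversal.

Yes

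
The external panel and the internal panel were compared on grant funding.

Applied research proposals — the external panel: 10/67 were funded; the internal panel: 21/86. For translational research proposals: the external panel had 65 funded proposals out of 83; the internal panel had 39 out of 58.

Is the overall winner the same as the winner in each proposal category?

Applied research: the external panel 10/67 = 14.9%, the internal panel 21/86 = 24.4% → the internal panel
Translational research: the external panel 65/83 = 78.3%, the internal panel 39/58 = 67.2% → the external panel
Overall: the external panel 75/150 = 50.0%, the internal panel 60/144 = 41.7% → the external panel
Neither sweeps: the external panel wins 1 of 2 groups, the internal panel wins 1. The external panel wins overall but not every group — no Simpson reversal.

No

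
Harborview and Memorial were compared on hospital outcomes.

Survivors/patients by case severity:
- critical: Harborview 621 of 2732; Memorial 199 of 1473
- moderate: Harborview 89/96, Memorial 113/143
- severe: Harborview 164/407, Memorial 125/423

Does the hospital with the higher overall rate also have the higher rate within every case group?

Yes

Critical: Harborview 621/2732 = 22.7%, Memorial 199/1473 = 13.5% → Harborview
Moderate: Harborview 89/96 = 92.7%, Memorial 113/143 = 79.0% → Harborview
Severe: Harborview 164/407 = 40.3%, Memorial 125/423 = 29.6% → Harborview
Overall: Harborview 874/3235 = 27.0%, Memorial 437/2039 = 21.4% → Harborview
Harborview wins overall and in every case group — no reversal.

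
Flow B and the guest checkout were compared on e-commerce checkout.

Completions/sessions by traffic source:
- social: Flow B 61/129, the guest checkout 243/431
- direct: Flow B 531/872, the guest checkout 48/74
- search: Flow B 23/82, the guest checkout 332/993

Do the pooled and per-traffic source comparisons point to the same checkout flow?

No

Social: Flow B 61/129 = 47.3%, the guest checkout 243/431 = 56.4% → the guest checkout
Direct: Flow B 531/872 = 60.9%, the guest checkout 48/74 = 64.9% → the guest checkout
Search: Flow B 23/82 = 28.0%, the guest checkout 332/993 = 33.4% → the guest checkout
Overall: Flow B 615/1083 = 56.8%, the guest checkout 623/1498 = 41.6% → Flow B
The guest checkout wins each traffic group but Flow B wins overall — the comparison reverses. The guest checkout's sessions skew toward search, which has a lower base rate.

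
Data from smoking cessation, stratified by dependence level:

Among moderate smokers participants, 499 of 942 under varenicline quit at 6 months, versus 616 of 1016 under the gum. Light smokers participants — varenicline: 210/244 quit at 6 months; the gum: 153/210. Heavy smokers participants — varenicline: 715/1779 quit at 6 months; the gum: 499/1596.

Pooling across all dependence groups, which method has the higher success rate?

Moderate smokers: varenicline 499/942 = 53.0%, the gum 616/1016 = 60.6% → the gum
Light smokers: varenicline 210/244 = 86.1%, the gum 153/210 = 72.9% → varenicline
Heavy smokers: varenicline 715/1779 = 40.2%, the gum 499/1596 = 31.3% → varenicline
Overall: varenicline 1424/2965 = 48.0%, the gum 1268/2822 = 44.9% → varenicline
(Neither sweeps every dependence group, but varenicline has the higher pooled rate.)

varenicline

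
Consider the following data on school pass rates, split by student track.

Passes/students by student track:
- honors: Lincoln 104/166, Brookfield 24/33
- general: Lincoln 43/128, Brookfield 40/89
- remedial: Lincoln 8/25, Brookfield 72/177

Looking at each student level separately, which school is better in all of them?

Honors: Lincoln 104/166 = 62.7%, Brookfield 24/33 = 72.7% → Brookfield
General: Lincoln 43/128 = 33.6%, Brookfield 40/89 = 44.9% → Brookfield
Remedial: Lincoln 8/25 = 32.0%, Brookfield 72/177 = 40.7% → Brookfield
Brookfield has the higher rate in all 3 groups.

Brookfield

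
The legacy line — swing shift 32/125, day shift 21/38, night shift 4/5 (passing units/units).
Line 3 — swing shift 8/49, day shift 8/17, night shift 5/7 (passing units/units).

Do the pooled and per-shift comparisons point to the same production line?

Yes

Swing shift: the legacy line 32/125 = 25.6%, Line 3 8/49 = 16.3% → the legacy line
Day shift: the legacy line 21/38 = 55.3%, Line 3 8/17 = 47.1% → the legacy line
Night shift: the legacy line 4/5 = 80.0%, Line 3 5/7 = 71.4% → the legacy line
Overall: the legacy line 57/168 = 33.9%, Line 3 21/73 = 28.8% → the legacy line
The legacy line wins overall and in every shift group — no reversal.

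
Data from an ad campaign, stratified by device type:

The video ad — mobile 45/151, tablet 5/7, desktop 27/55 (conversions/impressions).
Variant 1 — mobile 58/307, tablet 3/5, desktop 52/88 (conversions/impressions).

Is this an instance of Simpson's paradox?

No

Mobile: the video ad 45/151 = 29.8%, Variant 1 58/307 = 18.9% → the video ad
Tablet: the video ad 5/7 = 71.4%, Variant 1 3/5 = 60.0% → the video ad
Desktop: the video ad 27/55 = 49.1%, Variant 1 52/88 = 59.1% → Variant 1
Overall: the video ad 77/213 = 36.2%, Variant 1 113/400 = 28.2% → the video ad
Neither sweeps: the video ad wins 2 of 3 groups, Variant 1 wins 1. The video ad wins overall but not every group — no Simpson reversal.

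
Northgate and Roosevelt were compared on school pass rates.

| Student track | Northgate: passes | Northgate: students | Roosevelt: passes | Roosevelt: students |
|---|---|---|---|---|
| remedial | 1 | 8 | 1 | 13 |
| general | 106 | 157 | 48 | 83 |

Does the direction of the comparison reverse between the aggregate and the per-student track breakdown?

Remedial: Northgate 1/8 = 12.5%, Roosevelt 1/13 = 7.7% → Northgate
General: Northgate 106/157 = 67.5%, Roosevelt 48/83 = 57.8% → Northgate
Overall: Northgate 107/165 = 64.8%, Roosevelt 49/96 = 51.0% → Northgate
Northgate wins overall and in every student group — no reversal.

No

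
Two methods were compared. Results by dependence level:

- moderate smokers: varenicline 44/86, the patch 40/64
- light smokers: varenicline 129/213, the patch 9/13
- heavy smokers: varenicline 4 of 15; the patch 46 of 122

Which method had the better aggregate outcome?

Moderate smokers: varenicline 44/86 = 51.2%, the patch 40/64 = 62.5% → the patch
Light smokers: varenicline 129/213 = 60.6%, the patch 9/13 = 69.2% → the patch
Heavy smokers: varenicline 4/15 = 26.7%, the patch 46/122 = 37.7% → the patch
Overall: varenicline 177/314 = 56.4%, the patch 95/199 = 47.7% → varenicline
(The patch wins every dependence group but varenicline wins overall — the patch's participants skew toward the low-rate heavy smokers group.)

varenicline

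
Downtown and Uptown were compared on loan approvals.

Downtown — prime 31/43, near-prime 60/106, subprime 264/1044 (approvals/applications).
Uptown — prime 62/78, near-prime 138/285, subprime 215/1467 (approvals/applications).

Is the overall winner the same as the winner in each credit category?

Prime: Downtown 31/43 = 72.1%, Uptown 62/78 = 79.5% → Uptown
Near-prime: Downtown 60/106 = 56.6%, Uptown 138/285 = 48.4% → Downtown
Subprime: Downtown 264/1044 = 25.3%, Uptown 215/1467 = 14.7% → Downtown
Overall: Downtown 355/1193 = 29.8%, Uptown 415/1830 = 22.7% → Downtown
Neither sweeps: Downtown wins 2 of 3 groups, Uptown wins 1. Downtown wins overall but not every group — no Simpson reversal.

No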